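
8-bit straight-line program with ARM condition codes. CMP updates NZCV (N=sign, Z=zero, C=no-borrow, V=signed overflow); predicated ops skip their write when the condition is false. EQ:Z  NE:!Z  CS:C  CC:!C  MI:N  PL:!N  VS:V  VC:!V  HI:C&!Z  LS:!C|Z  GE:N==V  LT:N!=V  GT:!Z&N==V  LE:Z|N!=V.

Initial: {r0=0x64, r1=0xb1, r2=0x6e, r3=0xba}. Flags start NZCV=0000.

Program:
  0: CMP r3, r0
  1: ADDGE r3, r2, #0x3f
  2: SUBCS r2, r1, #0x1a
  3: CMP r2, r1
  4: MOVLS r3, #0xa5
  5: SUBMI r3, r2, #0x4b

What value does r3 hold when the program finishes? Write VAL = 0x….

[0] flags=0011 → (cmp)
[1] flags=0011 GE?F → skip
[2] flags=0011 CS?T → r2=0x97
[3] flags=1000 → (cmp)
[4] flags=1000 LS?T → r3=0xa5
[5] flags=1000 MI?T → r3=0x4c

VAL = 0x4c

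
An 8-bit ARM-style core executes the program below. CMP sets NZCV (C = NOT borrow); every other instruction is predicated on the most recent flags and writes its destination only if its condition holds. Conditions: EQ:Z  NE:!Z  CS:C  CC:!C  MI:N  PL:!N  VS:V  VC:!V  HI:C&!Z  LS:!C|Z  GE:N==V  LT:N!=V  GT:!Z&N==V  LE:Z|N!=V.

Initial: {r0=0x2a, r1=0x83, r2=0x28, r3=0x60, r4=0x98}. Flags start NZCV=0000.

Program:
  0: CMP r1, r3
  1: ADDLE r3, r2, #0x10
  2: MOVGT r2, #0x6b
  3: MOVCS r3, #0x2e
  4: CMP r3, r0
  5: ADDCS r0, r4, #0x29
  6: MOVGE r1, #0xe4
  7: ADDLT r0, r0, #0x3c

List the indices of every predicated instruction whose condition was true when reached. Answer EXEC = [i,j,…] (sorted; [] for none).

EXEC = [1,3,5,6]

0: ✓ CMP  NZCV=0011
1: ✓ ADDLE  r3←0x38
2: · MOVGT
3: ✓ MOVCS  r3←0x2e
4: ✓ CMP  NZCV=0010
5: ✓ ADDCS  r0←0xc1
6: ✓ MOVGE  r1←0xe4
7: · ADDLT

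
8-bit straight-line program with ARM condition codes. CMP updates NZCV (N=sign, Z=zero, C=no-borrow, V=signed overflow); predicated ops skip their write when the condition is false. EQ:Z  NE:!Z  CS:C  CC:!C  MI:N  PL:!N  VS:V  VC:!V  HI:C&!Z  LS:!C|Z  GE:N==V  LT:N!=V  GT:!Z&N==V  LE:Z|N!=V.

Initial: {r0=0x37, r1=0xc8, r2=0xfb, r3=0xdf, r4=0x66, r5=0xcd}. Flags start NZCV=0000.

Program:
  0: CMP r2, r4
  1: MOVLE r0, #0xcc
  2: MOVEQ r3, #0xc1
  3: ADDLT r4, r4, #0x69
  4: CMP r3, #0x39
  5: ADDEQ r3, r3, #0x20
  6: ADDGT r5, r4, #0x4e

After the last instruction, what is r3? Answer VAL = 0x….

VAL = 0xdf

0: ✓ CMP  NZCV=1010
1: ✓ MOVLE  r0←0xcc
2: · MOVEQ
3: ✓ ADDLT  r4←0xcf
4: ✓ CMP  NZCV=1010
5: · ADDEQ
6: · ADDGT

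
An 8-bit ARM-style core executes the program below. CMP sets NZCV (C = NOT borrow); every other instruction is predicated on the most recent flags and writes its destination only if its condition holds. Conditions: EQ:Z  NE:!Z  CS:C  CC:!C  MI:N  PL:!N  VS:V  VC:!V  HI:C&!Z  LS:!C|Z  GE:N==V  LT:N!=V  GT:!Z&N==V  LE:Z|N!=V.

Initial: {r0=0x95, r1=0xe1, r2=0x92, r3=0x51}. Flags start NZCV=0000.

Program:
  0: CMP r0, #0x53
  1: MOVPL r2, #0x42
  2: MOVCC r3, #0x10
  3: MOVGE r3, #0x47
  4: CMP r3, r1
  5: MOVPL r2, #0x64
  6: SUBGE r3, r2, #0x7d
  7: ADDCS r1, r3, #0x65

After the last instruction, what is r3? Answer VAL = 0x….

0: ✓ CMP  NZCV=0011
1: ✓ MOVPL  r2←0x42
2: · MOVCC
3: · MOVGE
4: ✓ CMP  NZCV=0000
5: ✓ MOVPL  r2←0x64
6: ✓ SUBGE  r3←0xe7
7: · ADDCS

VAL = 0xe7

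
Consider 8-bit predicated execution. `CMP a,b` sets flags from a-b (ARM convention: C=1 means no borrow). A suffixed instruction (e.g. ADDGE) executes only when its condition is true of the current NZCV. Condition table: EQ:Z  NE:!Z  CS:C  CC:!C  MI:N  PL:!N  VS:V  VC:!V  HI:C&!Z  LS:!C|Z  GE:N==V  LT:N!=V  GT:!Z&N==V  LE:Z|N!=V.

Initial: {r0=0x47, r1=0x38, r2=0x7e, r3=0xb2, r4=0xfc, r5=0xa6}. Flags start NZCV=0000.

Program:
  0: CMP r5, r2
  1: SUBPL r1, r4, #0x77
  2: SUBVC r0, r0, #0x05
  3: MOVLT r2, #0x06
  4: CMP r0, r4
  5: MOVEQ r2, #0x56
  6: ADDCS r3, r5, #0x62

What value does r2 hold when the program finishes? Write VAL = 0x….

[0] flags=0011 → (cmp)
[1] flags=0011 PL?T → r1=0x85
[2] flags=0011 VC?F → skip
[3] flags=0011 LT?T → r2=0x06
[4] flags=0000 → (cmp)
[5] flags=0000 EQ?F → skip
[6] flags=0000 CS?F → skip

VAL = 0x06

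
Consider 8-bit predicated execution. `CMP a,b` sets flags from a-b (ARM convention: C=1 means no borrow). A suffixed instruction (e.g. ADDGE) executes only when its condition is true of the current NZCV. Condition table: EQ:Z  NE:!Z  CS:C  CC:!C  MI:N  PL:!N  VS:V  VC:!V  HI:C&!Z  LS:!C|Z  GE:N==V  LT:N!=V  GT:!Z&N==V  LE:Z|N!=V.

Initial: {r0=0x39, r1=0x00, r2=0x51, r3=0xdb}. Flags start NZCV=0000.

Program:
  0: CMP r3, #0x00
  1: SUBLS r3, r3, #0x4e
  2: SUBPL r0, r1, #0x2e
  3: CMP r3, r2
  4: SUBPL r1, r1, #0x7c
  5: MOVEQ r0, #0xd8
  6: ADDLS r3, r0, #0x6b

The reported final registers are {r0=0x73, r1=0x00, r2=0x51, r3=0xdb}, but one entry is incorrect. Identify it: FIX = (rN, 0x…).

FIX = (r0, 0x39)

[0] flags=1010 → (cmp)
[1] flags=1010 LS?F → skip
[2] flags=1010 PL?F → skip
[3] flags=1010 → (cmp)
[4] flags=1010 PL?F → skip
[5] flags=1010 EQ?F → skip
[6] flags=1010 LS?F → skip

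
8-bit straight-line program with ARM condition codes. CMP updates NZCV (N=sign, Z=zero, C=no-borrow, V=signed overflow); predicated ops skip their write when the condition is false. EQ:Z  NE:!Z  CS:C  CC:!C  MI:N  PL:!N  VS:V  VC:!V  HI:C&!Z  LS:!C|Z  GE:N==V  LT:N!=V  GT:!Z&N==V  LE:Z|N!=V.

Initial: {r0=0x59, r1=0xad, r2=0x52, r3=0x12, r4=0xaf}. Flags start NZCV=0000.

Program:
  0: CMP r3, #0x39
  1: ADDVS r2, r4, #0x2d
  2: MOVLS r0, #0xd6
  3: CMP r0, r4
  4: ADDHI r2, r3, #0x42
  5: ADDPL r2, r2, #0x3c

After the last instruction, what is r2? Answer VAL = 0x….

0: ✓ CMP  NZCV=1000
1: · ADDVS
2: ✓ MOVLS  r0←0xd6
3: ✓ CMP  NZCV=0010
4: ✓ ADDHI  r2←0x54
5: ✓ ADDPL  r2←0x90

VAL = 0x90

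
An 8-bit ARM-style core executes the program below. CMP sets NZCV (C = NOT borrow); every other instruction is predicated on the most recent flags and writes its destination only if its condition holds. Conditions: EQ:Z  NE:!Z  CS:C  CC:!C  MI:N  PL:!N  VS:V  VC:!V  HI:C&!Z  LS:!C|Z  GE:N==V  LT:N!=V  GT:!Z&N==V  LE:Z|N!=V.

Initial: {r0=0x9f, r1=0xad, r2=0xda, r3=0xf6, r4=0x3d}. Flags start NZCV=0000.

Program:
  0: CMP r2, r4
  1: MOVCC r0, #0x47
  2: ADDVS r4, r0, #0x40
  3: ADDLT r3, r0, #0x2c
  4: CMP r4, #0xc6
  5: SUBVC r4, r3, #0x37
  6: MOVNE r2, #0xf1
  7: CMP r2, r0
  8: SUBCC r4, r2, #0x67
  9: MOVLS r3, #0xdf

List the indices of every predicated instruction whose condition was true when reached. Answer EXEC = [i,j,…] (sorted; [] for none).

EXEC = [3,5,6]

[0] flags=1010 → (cmp)
[1] flags=1010 CC?F → skip
[2] flags=1010 VS?F → skip
[3] flags=1010 LT?T → r3=0xcb
[4] flags=0000 → (cmp)
[5] flags=0000 VC?T → r4=0x94
[6] flags=0000 NE?T → r2=0xf1
[7] flags=0010 → (cmp)
[8] flags=0010 CC?F → skip
[9] flags=0010 LS?F → skip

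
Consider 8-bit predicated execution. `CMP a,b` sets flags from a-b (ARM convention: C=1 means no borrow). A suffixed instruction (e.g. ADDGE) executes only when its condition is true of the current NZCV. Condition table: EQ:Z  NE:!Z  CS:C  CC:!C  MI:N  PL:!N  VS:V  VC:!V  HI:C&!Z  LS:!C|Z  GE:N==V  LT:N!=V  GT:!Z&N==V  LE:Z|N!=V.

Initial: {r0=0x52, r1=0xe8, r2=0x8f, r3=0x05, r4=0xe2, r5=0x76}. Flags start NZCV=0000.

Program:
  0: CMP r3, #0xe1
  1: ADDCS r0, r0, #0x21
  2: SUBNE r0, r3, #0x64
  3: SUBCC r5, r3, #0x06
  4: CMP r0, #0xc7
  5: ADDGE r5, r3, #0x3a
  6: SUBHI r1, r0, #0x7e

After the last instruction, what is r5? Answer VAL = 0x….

0: ✓ CMP  NZCV=0000
1: · ADDCS
2: ✓ SUBNE  r0←0xa1
3: ✓ SUBCC  r5←0xff
4: ✓ CMP  NZCV=1000
5: · ADDGE
6: · SUBHI

VAL = 0xff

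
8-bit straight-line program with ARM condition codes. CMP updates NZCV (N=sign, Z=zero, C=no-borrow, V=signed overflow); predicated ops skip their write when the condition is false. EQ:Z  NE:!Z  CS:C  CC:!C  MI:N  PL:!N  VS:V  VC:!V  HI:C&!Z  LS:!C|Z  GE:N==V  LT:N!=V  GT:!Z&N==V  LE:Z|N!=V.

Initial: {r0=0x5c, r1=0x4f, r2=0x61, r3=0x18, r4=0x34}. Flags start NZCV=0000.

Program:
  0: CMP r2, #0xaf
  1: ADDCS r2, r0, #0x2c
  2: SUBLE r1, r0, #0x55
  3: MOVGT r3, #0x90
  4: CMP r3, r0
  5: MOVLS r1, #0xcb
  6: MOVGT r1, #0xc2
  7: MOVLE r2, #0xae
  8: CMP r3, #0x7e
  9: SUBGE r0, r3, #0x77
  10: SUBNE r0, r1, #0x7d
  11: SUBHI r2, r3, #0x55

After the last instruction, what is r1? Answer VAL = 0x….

VAL = 0x4f

0: ✓ CMP  NZCV=1001
1: · ADDCS
2: · SUBLE
3: ✓ MOVGT  r3←0x90
4: ✓ CMP  NZCV=0011
5: · MOVLS
6: · MOVGT
7: ✓ MOVLE  r2←0xae
8: ✓ CMP  NZCV=0011
9: · SUBGE
10: ✓ SUBNE  r0←0xd2
11: ✓ SUBHI  r2←0x3b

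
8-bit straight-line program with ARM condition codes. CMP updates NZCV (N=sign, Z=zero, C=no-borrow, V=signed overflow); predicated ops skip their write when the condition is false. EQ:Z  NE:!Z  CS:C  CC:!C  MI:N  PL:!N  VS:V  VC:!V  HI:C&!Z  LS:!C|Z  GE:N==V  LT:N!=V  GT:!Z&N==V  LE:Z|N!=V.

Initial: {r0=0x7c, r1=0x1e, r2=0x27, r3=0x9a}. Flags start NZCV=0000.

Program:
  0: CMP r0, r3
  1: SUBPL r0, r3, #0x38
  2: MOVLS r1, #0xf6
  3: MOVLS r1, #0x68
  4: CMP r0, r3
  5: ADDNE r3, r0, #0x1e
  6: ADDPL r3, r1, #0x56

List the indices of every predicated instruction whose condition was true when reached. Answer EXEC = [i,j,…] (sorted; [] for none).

[0] flags=1001 → (cmp)
[1] flags=1001 PL?F → skip
[2] flags=1001 LS?T → r1=0xf6
[3] flags=1001 LS?T → r1=0x68
[4] flags=1001 → (cmp)
[5] flags=1001 NE?T → r3=0x9a
[6] flags=1001 PL?F → skip

EXEC = [2,3,5]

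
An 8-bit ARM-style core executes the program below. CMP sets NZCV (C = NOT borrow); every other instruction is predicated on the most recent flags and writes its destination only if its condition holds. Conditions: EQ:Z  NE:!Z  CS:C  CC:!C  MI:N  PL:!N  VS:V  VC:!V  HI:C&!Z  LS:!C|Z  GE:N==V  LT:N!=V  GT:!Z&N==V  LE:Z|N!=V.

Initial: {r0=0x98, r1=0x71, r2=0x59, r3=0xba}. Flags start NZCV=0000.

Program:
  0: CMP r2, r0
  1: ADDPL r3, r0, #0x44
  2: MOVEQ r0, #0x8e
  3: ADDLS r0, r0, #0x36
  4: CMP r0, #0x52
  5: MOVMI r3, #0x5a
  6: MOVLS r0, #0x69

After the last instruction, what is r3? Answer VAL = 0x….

0: ✓ CMP  NZCV=1001
1: · ADDPL
2: · MOVEQ
3: ✓ ADDLS  r0←0xce
4: ✓ CMP  NZCV=0011
5: · MOVMI
6: · MOVLS

VAL = 0xba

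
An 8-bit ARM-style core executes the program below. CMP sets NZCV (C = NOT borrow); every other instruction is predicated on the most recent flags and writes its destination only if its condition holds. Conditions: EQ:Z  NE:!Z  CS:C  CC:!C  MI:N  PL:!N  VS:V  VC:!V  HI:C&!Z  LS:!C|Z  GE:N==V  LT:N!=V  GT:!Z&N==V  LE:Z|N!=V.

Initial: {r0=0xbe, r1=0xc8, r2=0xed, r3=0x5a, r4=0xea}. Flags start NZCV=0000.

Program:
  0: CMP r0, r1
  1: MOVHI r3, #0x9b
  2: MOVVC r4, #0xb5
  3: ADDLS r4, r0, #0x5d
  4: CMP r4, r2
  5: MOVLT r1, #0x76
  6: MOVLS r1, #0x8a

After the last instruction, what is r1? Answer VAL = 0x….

0: ✓ CMP  NZCV=1000
1: · MOVHI
2: ✓ MOVVC  r4←0xb5
3: ✓ ADDLS  r4←0x1b
4: ✓ CMP  NZCV=0000
5: · MOVLT
6: ✓ MOVLS  r1←0x8a

VAL = 0x8a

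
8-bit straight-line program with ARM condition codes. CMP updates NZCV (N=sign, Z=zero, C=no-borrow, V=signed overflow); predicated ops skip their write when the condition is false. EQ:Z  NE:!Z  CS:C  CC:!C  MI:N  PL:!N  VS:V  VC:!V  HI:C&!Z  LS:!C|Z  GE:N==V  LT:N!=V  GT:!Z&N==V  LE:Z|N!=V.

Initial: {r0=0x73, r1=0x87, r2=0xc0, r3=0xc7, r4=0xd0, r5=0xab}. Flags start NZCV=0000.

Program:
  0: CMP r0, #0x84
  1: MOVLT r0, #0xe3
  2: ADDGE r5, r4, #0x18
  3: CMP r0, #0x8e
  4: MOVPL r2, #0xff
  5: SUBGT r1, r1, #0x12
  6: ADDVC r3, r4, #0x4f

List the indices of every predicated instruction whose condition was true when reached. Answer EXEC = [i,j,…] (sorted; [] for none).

0: ✓ CMP  NZCV=1001
1: · MOVLT
2: ✓ ADDGE  r5←0xe8
3: ✓ CMP  NZCV=1001
4: · MOVPL
5: ✓ SUBGT  r1←0x75
6: · ADDVC

EXEC = [2,5]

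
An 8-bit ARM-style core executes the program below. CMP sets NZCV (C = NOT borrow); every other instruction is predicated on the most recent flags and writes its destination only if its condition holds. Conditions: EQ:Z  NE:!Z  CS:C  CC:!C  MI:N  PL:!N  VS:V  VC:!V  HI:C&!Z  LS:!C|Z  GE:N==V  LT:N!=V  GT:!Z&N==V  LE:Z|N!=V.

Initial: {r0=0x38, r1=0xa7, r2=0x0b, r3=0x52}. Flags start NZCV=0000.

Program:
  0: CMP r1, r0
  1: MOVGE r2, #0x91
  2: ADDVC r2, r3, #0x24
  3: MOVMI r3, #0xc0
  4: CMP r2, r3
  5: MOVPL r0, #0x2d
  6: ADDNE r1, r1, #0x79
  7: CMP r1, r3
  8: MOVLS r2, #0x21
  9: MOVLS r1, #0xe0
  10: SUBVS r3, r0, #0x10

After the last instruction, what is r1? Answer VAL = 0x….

[0] flags=0011 → (cmp)
[1] flags=0011 GE?F → skip
[2] flags=0011 VC?F → skip
[3] flags=0011 MI?F → skip
[4] flags=1000 → (cmp)
[5] flags=1000 PL?F → skip
[6] flags=1000 NE?T → r1=0x20
[7] flags=1000 → (cmp)
[8] flags=1000 LS?T → r2=0x21
[9] flags=1000 LS?T → r1=0xe0
[10] flags=1000 VS?F → skip

VAL = 0xe0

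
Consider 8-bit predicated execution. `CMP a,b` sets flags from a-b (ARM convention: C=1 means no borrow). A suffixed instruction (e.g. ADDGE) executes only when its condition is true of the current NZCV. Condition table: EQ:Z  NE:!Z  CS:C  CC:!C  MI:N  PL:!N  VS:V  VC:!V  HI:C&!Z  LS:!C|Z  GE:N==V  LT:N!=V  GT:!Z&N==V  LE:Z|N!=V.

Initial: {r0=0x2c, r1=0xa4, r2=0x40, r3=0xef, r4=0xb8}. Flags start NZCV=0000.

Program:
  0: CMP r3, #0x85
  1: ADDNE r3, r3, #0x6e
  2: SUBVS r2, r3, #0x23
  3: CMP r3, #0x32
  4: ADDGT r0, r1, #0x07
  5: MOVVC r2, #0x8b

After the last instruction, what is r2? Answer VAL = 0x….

0: ✓ CMP  NZCV=0010
1: ✓ ADDNE  r3←0x5d
2: · SUBVS
3: ✓ CMP  NZCV=0010
4: ✓ ADDGT  r0←0xab
5: ✓ MOVVC  r2←0x8b

VAL = 0x8b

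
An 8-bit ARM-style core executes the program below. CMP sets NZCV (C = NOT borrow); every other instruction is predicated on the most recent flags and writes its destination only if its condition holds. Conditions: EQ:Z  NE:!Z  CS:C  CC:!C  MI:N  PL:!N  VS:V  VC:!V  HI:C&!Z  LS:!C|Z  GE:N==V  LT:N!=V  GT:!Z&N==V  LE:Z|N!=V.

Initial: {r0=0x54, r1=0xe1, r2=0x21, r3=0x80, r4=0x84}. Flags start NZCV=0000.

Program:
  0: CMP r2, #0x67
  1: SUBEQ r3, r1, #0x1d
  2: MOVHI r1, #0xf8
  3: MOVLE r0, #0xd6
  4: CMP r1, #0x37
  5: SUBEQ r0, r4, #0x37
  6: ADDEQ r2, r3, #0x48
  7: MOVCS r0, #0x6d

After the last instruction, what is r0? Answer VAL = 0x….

0: ✓ CMP  NZCV=1000
1: · SUBEQ
2: · MOVHI
3: ✓ MOVLE  r0←0xd6
4: ✓ CMP  NZCV=1010
5: · SUBEQ
6: · ADDEQ
7: ✓ MOVCS  r0←0x6d

VAL = 0x6d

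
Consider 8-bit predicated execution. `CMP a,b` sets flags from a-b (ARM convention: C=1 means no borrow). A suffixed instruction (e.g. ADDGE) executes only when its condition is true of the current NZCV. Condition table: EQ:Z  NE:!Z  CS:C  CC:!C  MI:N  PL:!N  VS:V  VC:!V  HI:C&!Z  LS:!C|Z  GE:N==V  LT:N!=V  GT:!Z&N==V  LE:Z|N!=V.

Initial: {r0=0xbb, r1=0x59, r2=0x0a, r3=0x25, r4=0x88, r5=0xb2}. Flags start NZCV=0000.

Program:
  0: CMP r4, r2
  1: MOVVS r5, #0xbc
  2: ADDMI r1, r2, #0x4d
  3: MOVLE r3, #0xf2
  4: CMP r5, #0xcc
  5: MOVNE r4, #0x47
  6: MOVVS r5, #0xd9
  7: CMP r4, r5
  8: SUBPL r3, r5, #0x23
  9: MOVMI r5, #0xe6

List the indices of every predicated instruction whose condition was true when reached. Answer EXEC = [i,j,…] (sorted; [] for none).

EXEC = [1,3,5,9]

[0] flags=0011 → (cmp)
[1] flags=0011 VS?T → r5=0xbc
[2] flags=0011 MI?F → skip
[3] flags=0011 LE?T → r3=0xf2
[4] flags=1000 → (cmp)
[5] flags=1000 NE?T → r4=0x47
[6] flags=1000 VS?F → skip
[7] flags=1001 → (cmp)
[8] flags=1001 PL?F → skip
[9] flags=1001 MI?T → r5=0xe6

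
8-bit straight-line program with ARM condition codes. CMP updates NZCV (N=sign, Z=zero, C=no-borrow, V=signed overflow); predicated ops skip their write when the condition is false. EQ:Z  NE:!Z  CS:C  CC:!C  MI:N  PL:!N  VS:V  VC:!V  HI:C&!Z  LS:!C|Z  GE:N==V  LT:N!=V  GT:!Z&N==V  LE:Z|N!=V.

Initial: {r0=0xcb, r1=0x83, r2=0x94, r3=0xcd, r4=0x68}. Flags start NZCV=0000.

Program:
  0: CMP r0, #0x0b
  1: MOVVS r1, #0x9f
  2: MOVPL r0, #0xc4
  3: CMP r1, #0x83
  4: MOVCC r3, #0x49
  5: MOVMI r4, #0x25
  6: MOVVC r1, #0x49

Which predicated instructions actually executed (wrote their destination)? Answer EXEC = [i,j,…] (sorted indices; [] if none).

EXEC = [6]

0: ✓ CMP  NZCV=1010
1: · MOVVS
2: · MOVPL
3: ✓ CMP  NZCV=0110
4: · MOVCC
5: · MOVMI
6: ✓ MOVVC  r1←0x49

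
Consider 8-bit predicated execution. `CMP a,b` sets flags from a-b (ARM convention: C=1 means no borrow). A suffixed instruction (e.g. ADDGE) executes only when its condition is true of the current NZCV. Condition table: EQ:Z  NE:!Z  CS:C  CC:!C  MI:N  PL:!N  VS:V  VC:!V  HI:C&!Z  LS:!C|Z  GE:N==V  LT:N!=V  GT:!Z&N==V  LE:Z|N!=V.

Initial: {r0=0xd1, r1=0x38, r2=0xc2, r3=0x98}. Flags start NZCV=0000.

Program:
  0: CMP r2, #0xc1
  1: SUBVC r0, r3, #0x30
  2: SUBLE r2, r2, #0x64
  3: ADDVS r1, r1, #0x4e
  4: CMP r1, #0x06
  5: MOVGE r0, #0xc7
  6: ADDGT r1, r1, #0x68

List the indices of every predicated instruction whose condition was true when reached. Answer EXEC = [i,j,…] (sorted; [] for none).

0: ✓ CMP  NZCV=0010
1: ✓ SUBVC  r0←0x68
2: · SUBLE
3: · ADDVS
4: ✓ CMP  NZCV=0010
5: ✓ MOVGE  r0←0xc7
6: ✓ ADDGT  r1←0xa0

EXEC = [1,5,6]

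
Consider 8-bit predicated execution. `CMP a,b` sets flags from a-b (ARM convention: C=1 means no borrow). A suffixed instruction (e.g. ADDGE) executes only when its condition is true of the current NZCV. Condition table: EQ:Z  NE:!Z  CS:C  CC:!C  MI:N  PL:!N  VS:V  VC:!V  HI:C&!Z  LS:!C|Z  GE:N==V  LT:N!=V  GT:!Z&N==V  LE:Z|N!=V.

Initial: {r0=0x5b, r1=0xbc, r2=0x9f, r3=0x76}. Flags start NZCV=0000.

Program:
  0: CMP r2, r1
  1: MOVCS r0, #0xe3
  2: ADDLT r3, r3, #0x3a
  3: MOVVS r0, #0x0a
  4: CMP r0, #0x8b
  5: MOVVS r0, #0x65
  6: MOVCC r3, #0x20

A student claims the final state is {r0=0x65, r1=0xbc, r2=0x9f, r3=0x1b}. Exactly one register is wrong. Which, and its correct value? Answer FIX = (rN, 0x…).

FIX = (r3, 0x20)

[0] flags=1000 → (cmp)
[1] flags=1000 CS?F → skip
[2] flags=1000 LT?T → r3=0xb0
[3] flags=1000 VS?F → skip
[4] flags=1001 → (cmp)
[5] flags=1001 VS?T → r0=0x65
[6] flags=1001 CC?T → r3=0x20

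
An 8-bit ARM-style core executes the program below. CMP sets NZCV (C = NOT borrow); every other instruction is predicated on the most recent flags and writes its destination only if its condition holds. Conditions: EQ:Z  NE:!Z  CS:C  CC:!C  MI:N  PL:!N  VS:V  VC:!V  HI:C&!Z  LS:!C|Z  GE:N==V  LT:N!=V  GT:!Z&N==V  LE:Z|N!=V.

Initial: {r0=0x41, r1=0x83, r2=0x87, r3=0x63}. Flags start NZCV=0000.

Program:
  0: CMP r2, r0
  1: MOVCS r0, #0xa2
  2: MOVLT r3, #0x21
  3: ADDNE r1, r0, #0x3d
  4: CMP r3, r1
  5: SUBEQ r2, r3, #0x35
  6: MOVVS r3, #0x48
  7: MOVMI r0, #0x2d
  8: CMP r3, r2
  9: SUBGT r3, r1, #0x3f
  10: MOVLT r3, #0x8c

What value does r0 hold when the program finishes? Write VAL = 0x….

VAL = 0xa2

[0] flags=0011 → (cmp)
[1] flags=0011 CS?T → r0=0xa2
[2] flags=0011 LT?T → r3=0x21
[3] flags=0011 NE?T → r1=0xdf
[4] flags=0000 → (cmp)
[5] flags=0000 EQ?F → skip
[6] flags=0000 VS?F → skip
[7] flags=0000 MI?F → skip
[8] flags=1001 → (cmp)
[9] flags=1001 GT?T → r3=0xa0
[10] flags=1001 LT?F → skip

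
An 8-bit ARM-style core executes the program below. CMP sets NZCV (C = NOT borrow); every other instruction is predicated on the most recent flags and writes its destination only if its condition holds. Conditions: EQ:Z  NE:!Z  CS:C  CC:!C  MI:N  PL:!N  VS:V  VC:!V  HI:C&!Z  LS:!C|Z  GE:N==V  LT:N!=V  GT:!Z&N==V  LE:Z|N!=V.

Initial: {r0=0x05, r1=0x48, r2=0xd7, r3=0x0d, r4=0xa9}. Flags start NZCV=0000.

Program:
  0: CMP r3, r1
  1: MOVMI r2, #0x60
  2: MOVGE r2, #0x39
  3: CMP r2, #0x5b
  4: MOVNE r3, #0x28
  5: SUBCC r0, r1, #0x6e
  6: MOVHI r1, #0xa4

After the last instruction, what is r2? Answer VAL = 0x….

[0] flags=1000 → (cmp)
[1] flags=1000 MI?T → r2=0x60
[2] flags=1000 GE?F → skip
[3] flags=0010 → (cmp)
[4] flags=0010 NE?T → r3=0x28
[5] flags=0010 CC?F → skip
[6] flags=0010 HI?T → r1=0xa4

VAL = 0x60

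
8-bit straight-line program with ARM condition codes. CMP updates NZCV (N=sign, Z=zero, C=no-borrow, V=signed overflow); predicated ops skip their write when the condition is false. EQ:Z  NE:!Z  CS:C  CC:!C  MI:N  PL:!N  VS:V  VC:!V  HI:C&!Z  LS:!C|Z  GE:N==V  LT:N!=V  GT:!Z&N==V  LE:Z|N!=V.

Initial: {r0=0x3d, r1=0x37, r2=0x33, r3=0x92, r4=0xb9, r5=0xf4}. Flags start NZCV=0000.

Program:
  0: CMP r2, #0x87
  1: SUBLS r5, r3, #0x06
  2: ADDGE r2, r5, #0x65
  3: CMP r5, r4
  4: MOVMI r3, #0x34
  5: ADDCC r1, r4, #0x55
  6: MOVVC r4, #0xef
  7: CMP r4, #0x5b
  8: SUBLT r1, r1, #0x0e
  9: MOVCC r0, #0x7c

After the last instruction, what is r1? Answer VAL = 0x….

0: ✓ CMP  NZCV=1001
1: ✓ SUBLS  r5←0x8c
2: ✓ ADDGE  r2←0xf1
3: ✓ CMP  NZCV=1000
4: ✓ MOVMI  r3←0x34
5: ✓ ADDCC  r1←0x0e
6: ✓ MOVVC  r4←0xef
7: ✓ CMP  NZCV=1010
8: ✓ SUBLT  r1←0x00
9: · MOVCC

VAL = 0x00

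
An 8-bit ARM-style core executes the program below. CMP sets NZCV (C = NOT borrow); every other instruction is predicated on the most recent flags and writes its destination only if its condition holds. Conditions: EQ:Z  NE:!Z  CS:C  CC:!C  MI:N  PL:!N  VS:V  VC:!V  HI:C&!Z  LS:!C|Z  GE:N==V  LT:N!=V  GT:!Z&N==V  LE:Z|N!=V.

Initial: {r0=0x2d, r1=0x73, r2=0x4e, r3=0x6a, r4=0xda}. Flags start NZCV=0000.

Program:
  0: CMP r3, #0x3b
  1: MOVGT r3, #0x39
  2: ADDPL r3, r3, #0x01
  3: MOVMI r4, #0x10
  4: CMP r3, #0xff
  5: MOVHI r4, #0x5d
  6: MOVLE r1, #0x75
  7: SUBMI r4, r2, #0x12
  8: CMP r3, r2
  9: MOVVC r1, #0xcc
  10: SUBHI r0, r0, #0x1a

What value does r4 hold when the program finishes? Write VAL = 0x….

VAL = 0xda

0: ✓ CMP  NZCV=0010
1: ✓ MOVGT  r3←0x39
2: ✓ ADDPL  r3←0x3a
3: · MOVMI
4: ✓ CMP  NZCV=0000
5: · MOVHI
6: · MOVLE
7: · SUBMI
8: ✓ CMP  NZCV=1000
9: ✓ MOVVC  r1←0xcc
10: · SUBHI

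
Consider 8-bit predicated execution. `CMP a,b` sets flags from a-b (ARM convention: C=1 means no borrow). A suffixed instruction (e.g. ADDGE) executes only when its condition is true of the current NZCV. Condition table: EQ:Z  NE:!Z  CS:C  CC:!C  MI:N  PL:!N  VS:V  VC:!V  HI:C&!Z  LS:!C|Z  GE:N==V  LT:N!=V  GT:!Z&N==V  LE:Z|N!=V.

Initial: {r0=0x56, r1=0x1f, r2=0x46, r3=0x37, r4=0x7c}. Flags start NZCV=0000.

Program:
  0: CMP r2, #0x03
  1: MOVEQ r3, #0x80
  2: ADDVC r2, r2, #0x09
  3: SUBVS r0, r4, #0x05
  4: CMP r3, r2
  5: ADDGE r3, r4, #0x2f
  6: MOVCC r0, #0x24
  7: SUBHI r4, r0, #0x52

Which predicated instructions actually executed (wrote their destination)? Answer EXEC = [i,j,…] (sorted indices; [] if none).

0: ✓ CMP  NZCV=0010
1: · MOVEQ
2: ✓ ADDVC  r2←0x4f
3: · SUBVS
4: ✓ CMP  NZCV=1000
5: · ADDGE
6: ✓ MOVCC  r0←0x24
7: · SUBHI

EXEC = [2,6]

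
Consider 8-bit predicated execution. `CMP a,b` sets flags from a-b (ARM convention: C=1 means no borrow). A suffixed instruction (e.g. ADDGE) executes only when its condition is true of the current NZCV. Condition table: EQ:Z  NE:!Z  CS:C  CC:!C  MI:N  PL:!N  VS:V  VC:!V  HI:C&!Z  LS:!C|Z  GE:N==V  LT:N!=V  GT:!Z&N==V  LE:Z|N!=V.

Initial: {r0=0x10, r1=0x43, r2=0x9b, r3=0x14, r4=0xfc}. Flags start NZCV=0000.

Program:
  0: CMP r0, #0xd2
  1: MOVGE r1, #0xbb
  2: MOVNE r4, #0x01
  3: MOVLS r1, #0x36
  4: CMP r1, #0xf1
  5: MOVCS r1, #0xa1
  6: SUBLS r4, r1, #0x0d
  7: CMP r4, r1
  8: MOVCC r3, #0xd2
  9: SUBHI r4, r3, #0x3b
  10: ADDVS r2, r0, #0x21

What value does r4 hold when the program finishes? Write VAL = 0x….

VAL = 0x29

0: ✓ CMP  NZCV=0000
1: ✓ MOVGE  r1←0xbb
2: ✓ MOVNE  r4←0x01
3: ✓ MOVLS  r1←0x36
4: ✓ CMP  NZCV=0000
5: · MOVCS
6: ✓ SUBLS  r4←0x29
7: ✓ CMP  NZCV=1000
8: ✓ MOVCC  r3←0xd2
9: · SUBHI
10: · ADDVS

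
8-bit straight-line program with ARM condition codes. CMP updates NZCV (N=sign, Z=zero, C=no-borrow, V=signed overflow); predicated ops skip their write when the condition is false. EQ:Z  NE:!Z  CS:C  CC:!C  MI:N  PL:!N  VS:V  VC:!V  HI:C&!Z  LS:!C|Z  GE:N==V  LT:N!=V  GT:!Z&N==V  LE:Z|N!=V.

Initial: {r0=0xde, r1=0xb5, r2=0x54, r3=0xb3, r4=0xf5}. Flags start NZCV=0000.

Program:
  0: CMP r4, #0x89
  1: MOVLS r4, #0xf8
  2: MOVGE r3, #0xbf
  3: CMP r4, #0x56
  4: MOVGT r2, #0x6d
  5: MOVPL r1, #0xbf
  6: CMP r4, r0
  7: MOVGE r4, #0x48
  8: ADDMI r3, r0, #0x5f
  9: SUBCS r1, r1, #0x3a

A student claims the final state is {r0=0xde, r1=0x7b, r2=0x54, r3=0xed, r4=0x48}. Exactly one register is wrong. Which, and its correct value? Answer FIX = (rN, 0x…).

FIX = (r3, 0xbf)

0: ✓ CMP  NZCV=0010
1: · MOVLS
2: ✓ MOVGE  r3←0xbf
3: ✓ CMP  NZCV=1010
4: · MOVGT
5: · MOVPL
6: ✓ CMP  NZCV=0010
7: ✓ MOVGE  r4←0x48
8: · ADDMI
9: ✓ SUBCS  r1←0x7b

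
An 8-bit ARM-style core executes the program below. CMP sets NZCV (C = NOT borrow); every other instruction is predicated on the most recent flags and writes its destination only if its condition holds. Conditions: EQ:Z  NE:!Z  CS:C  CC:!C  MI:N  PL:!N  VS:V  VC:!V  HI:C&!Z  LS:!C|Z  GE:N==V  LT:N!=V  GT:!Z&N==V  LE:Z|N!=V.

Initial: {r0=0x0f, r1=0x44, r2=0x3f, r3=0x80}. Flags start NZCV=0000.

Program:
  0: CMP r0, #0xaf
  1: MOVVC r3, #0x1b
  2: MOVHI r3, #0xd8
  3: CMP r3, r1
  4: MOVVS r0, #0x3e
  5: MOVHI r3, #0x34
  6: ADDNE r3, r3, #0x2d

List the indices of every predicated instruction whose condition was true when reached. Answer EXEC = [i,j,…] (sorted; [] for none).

EXEC = [1,6]

0: ✓ CMP  NZCV=0000
1: ✓ MOVVC  r3←0x1b
2: · MOVHI
3: ✓ CMP  NZCV=1000
4: · MOVVS
5: · MOVHI
6: ✓ ADDNE  r3←0x48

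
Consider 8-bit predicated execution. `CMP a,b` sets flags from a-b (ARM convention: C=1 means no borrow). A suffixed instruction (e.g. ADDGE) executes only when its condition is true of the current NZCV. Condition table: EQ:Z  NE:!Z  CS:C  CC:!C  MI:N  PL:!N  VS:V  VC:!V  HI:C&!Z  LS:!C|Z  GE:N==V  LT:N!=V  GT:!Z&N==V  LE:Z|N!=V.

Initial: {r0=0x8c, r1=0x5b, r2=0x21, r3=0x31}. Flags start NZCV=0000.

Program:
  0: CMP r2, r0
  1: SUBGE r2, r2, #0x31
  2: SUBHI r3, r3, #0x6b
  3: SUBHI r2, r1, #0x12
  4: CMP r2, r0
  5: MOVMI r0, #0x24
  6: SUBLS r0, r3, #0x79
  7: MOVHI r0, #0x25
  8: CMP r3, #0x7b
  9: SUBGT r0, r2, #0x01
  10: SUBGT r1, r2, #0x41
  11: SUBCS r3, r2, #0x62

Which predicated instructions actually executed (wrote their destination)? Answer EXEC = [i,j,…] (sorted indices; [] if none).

0: ✓ CMP  NZCV=1001
1: ✓ SUBGE  r2←0xf0
2: · SUBHI
3: · SUBHI
4: ✓ CMP  NZCV=0010
5: · MOVMI
6: · SUBLS
7: ✓ MOVHI  r0←0x25
8: ✓ CMP  NZCV=1000
9: · SUBGT
10: · SUBGT
11: · SUBCS

EXEC = [1,7]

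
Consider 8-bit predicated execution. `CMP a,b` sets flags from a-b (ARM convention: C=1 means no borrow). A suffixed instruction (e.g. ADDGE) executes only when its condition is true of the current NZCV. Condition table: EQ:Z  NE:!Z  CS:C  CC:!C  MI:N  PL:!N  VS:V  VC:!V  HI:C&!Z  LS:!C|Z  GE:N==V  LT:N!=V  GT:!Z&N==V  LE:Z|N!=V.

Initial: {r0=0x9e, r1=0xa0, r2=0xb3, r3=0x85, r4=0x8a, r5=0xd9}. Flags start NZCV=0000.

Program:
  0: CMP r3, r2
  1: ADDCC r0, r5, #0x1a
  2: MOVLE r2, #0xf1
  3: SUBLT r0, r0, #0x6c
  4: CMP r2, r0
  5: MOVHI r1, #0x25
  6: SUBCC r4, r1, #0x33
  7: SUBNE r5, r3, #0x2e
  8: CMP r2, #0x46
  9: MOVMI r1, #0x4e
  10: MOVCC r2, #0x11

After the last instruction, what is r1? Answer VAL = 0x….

0: ✓ CMP  NZCV=1000
1: ✓ ADDCC  r0←0xf3
2: ✓ MOVLE  r2←0xf1
3: ✓ SUBLT  r0←0x87
4: ✓ CMP  NZCV=0010
5: ✓ MOVHI  r1←0x25
6: · SUBCC
7: ✓ SUBNE  r5←0x57
8: ✓ CMP  NZCV=1010
9: ✓ MOVMI  r1←0x4e
10: · MOVCC

VAL = 0x4e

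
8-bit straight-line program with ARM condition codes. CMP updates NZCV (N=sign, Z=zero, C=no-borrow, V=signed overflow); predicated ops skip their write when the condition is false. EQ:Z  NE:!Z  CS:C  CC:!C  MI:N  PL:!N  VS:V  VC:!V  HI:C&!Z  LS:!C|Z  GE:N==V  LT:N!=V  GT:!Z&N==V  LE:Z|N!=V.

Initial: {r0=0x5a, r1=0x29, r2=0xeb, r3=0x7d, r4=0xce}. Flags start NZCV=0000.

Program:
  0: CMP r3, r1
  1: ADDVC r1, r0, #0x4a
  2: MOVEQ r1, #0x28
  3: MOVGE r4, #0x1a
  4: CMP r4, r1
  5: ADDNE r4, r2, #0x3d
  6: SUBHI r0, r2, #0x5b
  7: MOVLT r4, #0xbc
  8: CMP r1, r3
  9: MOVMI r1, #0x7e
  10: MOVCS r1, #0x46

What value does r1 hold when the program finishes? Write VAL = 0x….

0: ✓ CMP  NZCV=0010
1: ✓ ADDVC  r1←0xa4
2: · MOVEQ
3: ✓ MOVGE  r4←0x1a
4: ✓ CMP  NZCV=0000
5: ✓ ADDNE  r4←0x28
6: · SUBHI
7: · MOVLT
8: ✓ CMP  NZCV=0011
9: · MOVMI
10: ✓ MOVCS  r1←0x46

VAL = 0x46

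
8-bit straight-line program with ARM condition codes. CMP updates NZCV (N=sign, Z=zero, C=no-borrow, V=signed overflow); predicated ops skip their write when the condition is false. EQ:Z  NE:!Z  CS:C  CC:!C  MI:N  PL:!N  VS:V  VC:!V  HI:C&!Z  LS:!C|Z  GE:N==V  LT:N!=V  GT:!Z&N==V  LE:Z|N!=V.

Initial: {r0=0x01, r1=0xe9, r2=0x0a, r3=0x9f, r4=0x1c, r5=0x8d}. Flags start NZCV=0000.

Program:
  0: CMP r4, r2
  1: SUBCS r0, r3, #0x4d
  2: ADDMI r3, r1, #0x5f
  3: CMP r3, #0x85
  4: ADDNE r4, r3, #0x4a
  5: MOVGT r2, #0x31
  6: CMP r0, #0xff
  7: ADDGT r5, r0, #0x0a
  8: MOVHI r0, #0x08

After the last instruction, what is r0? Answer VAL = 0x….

[0] flags=0010 → (cmp)
[1] flags=0010 CS?T → r0=0x52
[2] flags=0010 MI?F → skip
[3] flags=0010 → (cmp)
[4] flags=0010 NE?T → r4=0xe9
[5] flags=0010 GT?T → r2=0x31
[6] flags=0000 → (cmp)
[7] flags=0000 GT?T → r5=0x5c
[8] flags=0000 HI?F → skip

VAL = 0x52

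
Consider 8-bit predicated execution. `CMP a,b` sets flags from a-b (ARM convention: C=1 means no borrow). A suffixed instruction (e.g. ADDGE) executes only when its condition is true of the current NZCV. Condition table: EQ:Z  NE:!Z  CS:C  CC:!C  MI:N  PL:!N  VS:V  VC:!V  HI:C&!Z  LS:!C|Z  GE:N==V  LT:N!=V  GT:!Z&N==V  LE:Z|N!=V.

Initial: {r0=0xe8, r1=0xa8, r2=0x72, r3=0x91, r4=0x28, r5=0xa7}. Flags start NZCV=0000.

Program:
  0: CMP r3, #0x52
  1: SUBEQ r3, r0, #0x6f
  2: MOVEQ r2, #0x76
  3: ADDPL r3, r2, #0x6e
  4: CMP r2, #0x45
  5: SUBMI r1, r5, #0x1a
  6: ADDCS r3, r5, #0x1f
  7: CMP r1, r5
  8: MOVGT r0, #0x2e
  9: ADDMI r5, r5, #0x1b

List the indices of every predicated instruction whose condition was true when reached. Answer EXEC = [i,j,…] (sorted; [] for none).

EXEC = [3,6,8]

[0] flags=0011 → (cmp)
[1] flags=0011 EQ?F → skip
[2] flags=0011 EQ?F → skip
[3] flags=0011 PL?T → r3=0xe0
[4] flags=0010 → (cmp)
[5] flags=0010 MI?F → skip
[6] flags=0010 CS?T → r3=0xc6
[7] flags=0010 → (cmp)
[8] flags=0010 GT?T → r0=0x2e
[9] flags=0010 MI?F → skip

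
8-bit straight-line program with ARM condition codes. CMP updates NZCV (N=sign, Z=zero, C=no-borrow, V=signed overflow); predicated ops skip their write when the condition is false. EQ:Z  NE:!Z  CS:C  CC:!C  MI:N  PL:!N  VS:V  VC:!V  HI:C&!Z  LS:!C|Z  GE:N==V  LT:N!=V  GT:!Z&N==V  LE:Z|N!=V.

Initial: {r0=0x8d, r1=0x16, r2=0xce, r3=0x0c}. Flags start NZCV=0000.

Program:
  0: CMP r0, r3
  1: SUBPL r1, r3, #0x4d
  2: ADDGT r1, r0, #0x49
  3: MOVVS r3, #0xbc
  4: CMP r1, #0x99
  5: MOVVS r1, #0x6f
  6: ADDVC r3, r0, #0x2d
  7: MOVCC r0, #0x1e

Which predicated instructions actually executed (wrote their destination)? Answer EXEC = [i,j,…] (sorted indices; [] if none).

EXEC = [6,7]

0: ✓ CMP  NZCV=1010
1: · SUBPL
2: · ADDGT
3: · MOVVS
4: ✓ CMP  NZCV=0000
5: · MOVVS
6: ✓ ADDVC  r3←0xba
7: ✓ MOVCC  r0←0x1e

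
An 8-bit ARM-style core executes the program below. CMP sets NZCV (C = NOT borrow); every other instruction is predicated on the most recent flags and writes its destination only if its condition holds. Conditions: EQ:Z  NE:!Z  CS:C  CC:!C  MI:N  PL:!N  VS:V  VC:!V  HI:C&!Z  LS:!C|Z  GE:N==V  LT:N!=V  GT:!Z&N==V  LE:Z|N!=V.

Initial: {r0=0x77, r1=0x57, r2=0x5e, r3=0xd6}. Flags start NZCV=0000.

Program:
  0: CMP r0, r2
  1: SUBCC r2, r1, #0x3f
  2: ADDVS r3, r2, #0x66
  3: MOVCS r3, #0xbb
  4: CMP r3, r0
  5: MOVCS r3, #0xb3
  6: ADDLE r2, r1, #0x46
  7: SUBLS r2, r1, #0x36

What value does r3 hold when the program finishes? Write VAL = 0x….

VAL = 0xb3

0: ✓ CMP  NZCV=0010
1: · SUBCC
2: · ADDVS
3: ✓ MOVCS  r3←0xbb
4: ✓ CMP  NZCV=0011
5: ✓ MOVCS  r3←0xb3
6: ✓ ADDLE  r2←0x9d
7: · SUBLS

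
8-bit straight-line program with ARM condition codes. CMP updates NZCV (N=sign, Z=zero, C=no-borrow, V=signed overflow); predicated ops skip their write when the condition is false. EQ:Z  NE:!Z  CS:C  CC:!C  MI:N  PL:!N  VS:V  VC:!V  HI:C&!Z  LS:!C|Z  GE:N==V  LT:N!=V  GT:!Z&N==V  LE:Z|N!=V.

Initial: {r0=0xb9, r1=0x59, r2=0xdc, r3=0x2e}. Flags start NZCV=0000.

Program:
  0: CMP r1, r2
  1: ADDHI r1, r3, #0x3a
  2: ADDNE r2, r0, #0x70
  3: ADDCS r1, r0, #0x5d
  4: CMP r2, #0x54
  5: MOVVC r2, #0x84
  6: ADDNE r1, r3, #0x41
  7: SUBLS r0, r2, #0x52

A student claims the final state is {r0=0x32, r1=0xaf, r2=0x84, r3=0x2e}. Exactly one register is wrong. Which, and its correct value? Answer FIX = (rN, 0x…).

FIX = (r1, 0x6f)

[0] flags=0000 → (cmp)
[1] flags=0000 HI?F → skip
[2] flags=0000 NE?T → r2=0x29
[3] flags=0000 CS?F → skip
[4] flags=1000 → (cmp)
[5] flags=1000 VC?T → r2=0x84
[6] flags=1000 NE?T → r1=0x6f
[7] flags=1000 LS?T → r0=0x32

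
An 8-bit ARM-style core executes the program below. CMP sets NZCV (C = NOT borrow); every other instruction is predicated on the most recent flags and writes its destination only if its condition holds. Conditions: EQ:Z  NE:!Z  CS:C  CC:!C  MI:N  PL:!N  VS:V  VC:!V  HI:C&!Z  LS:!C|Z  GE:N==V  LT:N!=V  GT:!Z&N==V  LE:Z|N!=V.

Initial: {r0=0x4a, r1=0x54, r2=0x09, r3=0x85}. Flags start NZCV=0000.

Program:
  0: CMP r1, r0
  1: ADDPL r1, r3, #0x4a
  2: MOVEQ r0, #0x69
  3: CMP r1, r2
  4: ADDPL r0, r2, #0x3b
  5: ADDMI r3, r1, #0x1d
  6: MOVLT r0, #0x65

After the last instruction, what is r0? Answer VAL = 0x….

[0] flags=0010 → (cmp)
[1] flags=0010 PL?T → r1=0xcf
[2] flags=0010 EQ?F → skip
[3] flags=1010 → (cmp)
[4] flags=1010 PL?F → skip
[5] flags=1010 MI?T → r3=0xec
[6] flags=1010 LT?T → r0=0x65

VAL = 0x65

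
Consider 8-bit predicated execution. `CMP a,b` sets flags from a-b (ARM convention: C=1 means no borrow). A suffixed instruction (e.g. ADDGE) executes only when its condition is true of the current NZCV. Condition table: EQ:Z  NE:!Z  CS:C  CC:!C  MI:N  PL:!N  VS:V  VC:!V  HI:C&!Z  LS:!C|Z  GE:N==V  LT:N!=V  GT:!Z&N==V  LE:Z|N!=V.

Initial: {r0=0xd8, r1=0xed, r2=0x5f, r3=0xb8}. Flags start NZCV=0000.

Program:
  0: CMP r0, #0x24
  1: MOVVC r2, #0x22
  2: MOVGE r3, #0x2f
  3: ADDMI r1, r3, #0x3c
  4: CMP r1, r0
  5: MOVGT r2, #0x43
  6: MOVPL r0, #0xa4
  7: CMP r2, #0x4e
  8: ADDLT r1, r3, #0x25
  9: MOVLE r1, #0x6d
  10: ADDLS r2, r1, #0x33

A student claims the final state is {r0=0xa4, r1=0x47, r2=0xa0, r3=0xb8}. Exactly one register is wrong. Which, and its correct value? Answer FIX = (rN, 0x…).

[0] flags=1010 → (cmp)
[1] flags=1010 VC?T → r2=0x22
[2] flags=1010 GE?F → skip
[3] flags=1010 MI?T → r1=0xf4
[4] flags=0010 → (cmp)
[5] flags=0010 GT?T → r2=0x43
[6] flags=0010 PL?T → r0=0xa4
[7] flags=1000 → (cmp)
[8] flags=1000 LT?T → r1=0xdd
[9] flags=1000 LE?T → r1=0x6d
[10] flags=1000 LS?T → r2=0xa0

FIX = (r1, 0x6d)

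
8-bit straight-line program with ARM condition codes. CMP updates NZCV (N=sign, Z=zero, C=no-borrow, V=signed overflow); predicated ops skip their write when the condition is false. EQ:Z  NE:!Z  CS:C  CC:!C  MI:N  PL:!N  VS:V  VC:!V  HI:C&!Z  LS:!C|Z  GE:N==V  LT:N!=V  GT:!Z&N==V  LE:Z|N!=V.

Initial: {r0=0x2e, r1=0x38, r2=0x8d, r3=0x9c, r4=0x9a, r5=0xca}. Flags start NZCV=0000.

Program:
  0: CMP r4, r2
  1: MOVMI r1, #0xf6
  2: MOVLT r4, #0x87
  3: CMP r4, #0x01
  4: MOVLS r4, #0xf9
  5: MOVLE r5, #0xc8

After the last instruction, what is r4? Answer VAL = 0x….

VAL = 0x9a

[0] flags=0010 → (cmp)
[1] flags=0010 MI?F → skip
[2] flags=0010 LT?F → skip
[3] flags=1010 → (cmp)
[4] flags=1010 LS?F → skip
[5] flags=1010 LE?T → r5=0xc8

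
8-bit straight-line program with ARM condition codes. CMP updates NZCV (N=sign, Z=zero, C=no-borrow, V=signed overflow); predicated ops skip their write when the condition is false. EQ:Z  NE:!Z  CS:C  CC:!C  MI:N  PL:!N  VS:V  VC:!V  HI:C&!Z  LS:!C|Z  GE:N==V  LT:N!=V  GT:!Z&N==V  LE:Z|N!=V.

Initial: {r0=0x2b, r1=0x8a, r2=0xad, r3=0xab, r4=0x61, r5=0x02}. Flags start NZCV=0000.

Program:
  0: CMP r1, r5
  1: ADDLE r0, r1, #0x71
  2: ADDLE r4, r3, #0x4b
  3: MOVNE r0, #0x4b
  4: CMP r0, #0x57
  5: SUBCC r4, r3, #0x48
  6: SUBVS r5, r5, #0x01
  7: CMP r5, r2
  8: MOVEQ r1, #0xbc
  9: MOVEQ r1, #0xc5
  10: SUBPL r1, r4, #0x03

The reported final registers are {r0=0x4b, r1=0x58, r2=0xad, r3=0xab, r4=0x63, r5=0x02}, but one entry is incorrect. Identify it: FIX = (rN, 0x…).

0: ✓ CMP  NZCV=1010
1: ✓ ADDLE  r0←0xfb
2: ✓ ADDLE  r4←0xf6
3: ✓ MOVNE  r0←0x4b
4: ✓ CMP  NZCV=1000
5: ✓ SUBCC  r4←0x63
6: · SUBVS
7: ✓ CMP  NZCV=0000
8: · MOVEQ
9: · MOVEQ
10: ✓ SUBPL  r1←0x60

FIX = (r1, 0x60)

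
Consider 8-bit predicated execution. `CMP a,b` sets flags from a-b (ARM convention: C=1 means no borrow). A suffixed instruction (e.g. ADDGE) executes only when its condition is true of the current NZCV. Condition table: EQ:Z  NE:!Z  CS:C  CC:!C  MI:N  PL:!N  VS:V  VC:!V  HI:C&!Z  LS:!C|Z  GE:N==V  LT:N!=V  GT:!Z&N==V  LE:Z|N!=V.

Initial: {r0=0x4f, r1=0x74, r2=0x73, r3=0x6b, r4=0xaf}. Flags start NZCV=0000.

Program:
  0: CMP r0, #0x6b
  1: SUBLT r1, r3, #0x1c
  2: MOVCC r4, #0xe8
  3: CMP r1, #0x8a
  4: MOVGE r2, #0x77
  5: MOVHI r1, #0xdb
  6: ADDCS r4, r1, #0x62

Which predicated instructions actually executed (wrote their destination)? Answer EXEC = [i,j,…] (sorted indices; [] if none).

0: ✓ CMP  NZCV=1000
1: ✓ SUBLT  r1←0x4f
2: ✓ MOVCC  r4←0xe8
3: ✓ CMP  NZCV=1001
4: ✓ MOVGE  r2←0x77
5: · MOVHI
6: · ADDCS

EXEC = [1,2,4]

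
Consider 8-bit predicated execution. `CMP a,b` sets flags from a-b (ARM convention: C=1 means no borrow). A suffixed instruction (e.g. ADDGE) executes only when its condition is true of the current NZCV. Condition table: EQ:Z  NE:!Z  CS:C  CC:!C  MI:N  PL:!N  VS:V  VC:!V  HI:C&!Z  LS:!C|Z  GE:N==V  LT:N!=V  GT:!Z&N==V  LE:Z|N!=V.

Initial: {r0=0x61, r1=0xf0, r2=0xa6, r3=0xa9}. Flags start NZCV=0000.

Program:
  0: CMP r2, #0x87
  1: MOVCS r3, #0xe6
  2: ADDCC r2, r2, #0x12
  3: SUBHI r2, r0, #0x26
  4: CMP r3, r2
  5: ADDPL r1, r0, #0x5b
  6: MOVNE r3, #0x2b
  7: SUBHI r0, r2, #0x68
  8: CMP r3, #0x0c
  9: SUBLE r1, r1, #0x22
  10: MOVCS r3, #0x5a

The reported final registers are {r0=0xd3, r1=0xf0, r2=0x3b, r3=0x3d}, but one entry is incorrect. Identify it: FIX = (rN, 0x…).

[0] flags=0010 → (cmp)
[1] flags=0010 CS?T → r3=0xe6
[2] flags=0010 CC?F → skip
[3] flags=0010 HI?T → r2=0x3b
[4] flags=1010 → (cmp)
[5] flags=1010 PL?F → skip
[6] flags=1010 NE?T → r3=0x2b
[7] flags=1010 HI?T → r0=0xd3
[8] flags=0010 → (cmp)
[9] flags=0010 LE?F → skip
[10] flags=0010 CS?T → r3=0x5a

FIX = (r3, 0x5a)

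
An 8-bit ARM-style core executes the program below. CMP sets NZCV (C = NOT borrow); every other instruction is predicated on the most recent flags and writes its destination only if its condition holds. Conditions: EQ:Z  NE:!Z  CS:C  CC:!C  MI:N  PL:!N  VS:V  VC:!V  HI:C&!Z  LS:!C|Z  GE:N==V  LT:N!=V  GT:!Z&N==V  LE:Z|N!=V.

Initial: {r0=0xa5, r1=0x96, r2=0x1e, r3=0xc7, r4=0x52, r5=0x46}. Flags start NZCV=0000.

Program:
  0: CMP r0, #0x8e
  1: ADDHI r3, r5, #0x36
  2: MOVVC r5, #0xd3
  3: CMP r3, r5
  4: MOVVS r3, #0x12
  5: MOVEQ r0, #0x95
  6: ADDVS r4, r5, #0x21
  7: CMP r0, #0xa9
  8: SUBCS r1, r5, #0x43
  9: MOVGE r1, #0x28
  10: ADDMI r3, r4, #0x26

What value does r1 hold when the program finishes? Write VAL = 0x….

0: ✓ CMP  NZCV=0010
1: ✓ ADDHI  r3←0x7c
2: ✓ MOVVC  r5←0xd3
3: ✓ CMP  NZCV=1001
4: ✓ MOVVS  r3←0x12
5: · MOVEQ
6: ✓ ADDVS  r4←0xf4
7: ✓ CMP  NZCV=1000
8: · SUBCS
9: · MOVGE
10: ✓ ADDMI  r3←0x1a

VAL = 0x96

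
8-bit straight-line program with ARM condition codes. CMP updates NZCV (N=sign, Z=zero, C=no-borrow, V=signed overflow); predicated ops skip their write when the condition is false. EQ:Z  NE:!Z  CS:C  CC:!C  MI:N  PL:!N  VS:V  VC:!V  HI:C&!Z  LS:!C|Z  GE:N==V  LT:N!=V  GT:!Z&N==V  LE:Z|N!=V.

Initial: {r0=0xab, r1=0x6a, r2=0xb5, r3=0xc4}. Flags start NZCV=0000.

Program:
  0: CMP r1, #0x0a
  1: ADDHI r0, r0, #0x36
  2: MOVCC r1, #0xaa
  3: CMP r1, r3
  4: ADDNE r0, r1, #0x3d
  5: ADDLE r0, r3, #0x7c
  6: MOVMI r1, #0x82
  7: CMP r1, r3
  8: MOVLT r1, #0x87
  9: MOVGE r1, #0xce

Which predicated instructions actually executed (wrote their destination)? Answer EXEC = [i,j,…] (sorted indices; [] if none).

[0] flags=0010 → (cmp)
[1] flags=0010 HI?T → r0=0xe1
[2] flags=0010 CC?F → skip
[3] flags=1001 → (cmp)
[4] flags=1001 NE?T → r0=0xa7
[5] flags=1001 LE?F → skip
[6] flags=1001 MI?T → r1=0x82
[7] flags=1000 → (cmp)
[8] flags=1000 LT?T → r1=0x87
[9] flags=1000 GE?F → skip

EXEC = [1,4,6,8]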